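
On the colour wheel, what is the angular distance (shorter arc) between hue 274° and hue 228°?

|274 − 228| = 46.
46 ≤ 180, so the shorter arc is 46°.

46°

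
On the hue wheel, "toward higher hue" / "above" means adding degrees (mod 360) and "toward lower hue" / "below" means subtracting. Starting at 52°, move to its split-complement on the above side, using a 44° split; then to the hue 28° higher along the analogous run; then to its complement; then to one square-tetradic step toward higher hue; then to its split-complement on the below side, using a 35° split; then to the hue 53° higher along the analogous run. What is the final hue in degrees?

+224° (split-comp 44° ↑): 52 + 224 = 276°
+28° (analog 28° ↑): 276 + 28 = 304°
+180° (complement): 304 + 180 = 484 → 484 − 360 = 124°
+90° (square ↑): 124 + 90 = 214°
+145° (split-comp 35° ↓): 214 + 145 = 359°
+53° (analog 53° ↑): 359 + 53 = 412 → 412 − 360 = 52°

52°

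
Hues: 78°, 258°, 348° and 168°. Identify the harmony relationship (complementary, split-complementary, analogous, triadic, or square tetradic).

Sort the hues: 78°, 168°, 258°, 348°.
Successive gaps around the wheel: 90°, 90°, 90°, 90°.
Four hues every 90° form a square tetradic scheme.

square tetradic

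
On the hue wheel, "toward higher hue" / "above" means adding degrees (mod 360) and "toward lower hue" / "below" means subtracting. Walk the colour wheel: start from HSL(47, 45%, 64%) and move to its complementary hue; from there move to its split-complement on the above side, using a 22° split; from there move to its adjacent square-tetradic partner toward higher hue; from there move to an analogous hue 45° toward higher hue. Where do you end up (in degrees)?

complement +180°: 47 + 180 = 227°
split-comp 22° ↑ +202°: 227 + 202 = 429 → 429 − 360 = 69°
square ↑ +90°: 69 + 90 = 159°
analog 45° ↑ +45°: 159 + 45 = 204°

204°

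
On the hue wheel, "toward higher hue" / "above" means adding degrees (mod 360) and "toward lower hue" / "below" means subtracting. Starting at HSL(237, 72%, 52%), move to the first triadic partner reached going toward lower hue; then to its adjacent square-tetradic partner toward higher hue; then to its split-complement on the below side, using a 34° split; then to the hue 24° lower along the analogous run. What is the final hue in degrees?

−120° (triadic ↓): 237 − 120 = 117°
+90° (square ↑): 117 + 90 = 207°
+146° (split-comp 34° ↓): 207 + 146 = 353°
−24° (analog 24° ↓): 353 − 24 = 329°

329°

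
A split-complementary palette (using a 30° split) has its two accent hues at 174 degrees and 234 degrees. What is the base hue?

24°

The accents sit 30° either side of the complement, so the complement is their short-arc midpoint on the wheel.
Short-arc midpoint of 174° and 234°: 204°.
Base is 180° from the complement: 204 − 180 = 24°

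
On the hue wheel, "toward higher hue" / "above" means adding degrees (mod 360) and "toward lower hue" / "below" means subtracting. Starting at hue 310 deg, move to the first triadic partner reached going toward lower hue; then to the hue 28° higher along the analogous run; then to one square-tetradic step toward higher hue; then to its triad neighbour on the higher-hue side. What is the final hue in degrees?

68°

310 − 120 = 190°   (triadic ↓)
190 + 28 = 218°   (analog 28° ↑)
218 + 90 = 308°   (square ↑)
308 + 120 = 428 → 428 − 360 = 68°   (triadic ↑)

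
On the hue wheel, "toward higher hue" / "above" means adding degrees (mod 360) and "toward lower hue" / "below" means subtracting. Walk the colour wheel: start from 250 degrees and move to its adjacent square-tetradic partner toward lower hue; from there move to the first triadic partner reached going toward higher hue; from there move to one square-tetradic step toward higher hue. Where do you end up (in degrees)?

10°

−90° (square ↓): 250 − 90 = 160°
+120° (triadic ↑): 160 + 120 = 280°
+90° (square ↑): 280 + 90 = 370 → 370 − 360 = 10°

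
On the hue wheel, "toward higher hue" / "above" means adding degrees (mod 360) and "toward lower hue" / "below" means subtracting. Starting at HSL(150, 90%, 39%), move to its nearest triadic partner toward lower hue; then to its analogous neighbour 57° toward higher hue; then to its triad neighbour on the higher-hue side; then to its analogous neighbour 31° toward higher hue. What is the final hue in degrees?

238°

150 − 120 = 30°   (triadic ↓)
30 + 57 = 87°   (analog 57° ↑)
87 + 120 = 207°   (triadic ↑)
207 + 31 = 238°   (analog 31° ↑)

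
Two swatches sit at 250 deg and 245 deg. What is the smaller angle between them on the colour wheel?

|250 − 245| = 5.
5 ≤ 180, so the shorter arc is 5°.

5°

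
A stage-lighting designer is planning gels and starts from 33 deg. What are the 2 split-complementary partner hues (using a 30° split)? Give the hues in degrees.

Split-complementary hues sit 30° either side of the complement.
Complement of 33 deg: 33 + 180 = 213°
213 − 30 = 183°
213 + 30 = 243°

183° and 243°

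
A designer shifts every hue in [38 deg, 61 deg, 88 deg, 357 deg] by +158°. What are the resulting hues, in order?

196°, 219°, 246°, 155°

38 + 158 = 196°
61 + 158 = 219°
88 + 158 = 246°
357 + 158 = 515 → 515 − 360 = 155°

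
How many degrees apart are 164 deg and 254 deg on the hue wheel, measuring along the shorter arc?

|164 − 254| = 90.
90 ≤ 180, so the shorter arc is 90°.

90°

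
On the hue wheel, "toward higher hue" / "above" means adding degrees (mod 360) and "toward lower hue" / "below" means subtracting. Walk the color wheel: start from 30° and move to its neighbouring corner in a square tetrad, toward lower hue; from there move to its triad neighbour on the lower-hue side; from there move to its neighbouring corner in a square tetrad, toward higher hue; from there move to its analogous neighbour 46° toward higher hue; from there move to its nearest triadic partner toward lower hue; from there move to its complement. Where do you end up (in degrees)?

30 − 90 = -60 → -60 + 360 = 300°   (square ↓)
300 − 120 = 180°   (triadic ↓)
180 + 90 = 270°   (square ↑)
270 + 46 = 316°   (analog 46° ↑)
316 − 120 = 196°   (triadic ↓)
196 + 180 = 376 → 376 − 360 = 16°   (complement)

16°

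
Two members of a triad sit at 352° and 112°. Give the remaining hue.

A triad spaces three hues 120° apart.
The full set is {112°, 232°, 352°}.

232°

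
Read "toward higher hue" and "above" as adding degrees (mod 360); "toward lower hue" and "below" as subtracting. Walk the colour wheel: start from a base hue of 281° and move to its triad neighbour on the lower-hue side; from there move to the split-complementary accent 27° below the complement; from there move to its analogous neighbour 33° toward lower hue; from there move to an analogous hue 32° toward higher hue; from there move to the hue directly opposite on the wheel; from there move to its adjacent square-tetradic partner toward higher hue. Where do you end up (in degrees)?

223°

triadic ↓ −120°: 281 − 120 = 161°
split-comp 27° ↓ +153°: 161 + 153 = 314°
analog 33° ↓ −33°: 314 − 33 = 281°
analog 32° ↑ +32°: 281 + 32 = 313°
complement +180°: 313 + 180 = 493 → 493 − 360 = 133°
square ↑ +90°: 133 + 90 = 223°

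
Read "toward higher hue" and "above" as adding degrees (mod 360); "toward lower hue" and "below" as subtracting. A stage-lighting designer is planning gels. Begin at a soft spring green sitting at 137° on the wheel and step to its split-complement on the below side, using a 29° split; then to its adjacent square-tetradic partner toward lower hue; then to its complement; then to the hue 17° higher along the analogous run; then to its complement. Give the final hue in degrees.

split-comp 29° ↓ +151°: 137 + 151 = 288°
square ↓ −90°: 288 − 90 = 198°
complement +180°: 198 + 180 = 378 → 378 − 360 = 18°
analog 17° ↑ +17°: 18 + 17 = 35°
complement +180°: 35 + 180 = 215°

215°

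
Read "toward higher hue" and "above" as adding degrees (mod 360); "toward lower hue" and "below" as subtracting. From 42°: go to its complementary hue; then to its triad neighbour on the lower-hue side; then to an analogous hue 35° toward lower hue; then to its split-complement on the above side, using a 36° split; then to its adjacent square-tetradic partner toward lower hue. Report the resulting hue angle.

complement +180°: 42 + 180 = 222°
triadic ↓ −120°: 222 − 120 = 102°
analog 35° ↓ −35°: 102 − 35 = 67°
split-comp 36° ↑ +216°: 67 + 216 = 283°
square ↓ −90°: 283 − 90 = 193°

193°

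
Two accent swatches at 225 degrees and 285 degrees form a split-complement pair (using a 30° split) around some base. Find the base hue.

The accents sit 30° either side of the complement, so the complement is their short-arc midpoint on the wheel.
Short-arc midpoint of 225° and 285°: 255°.
Base is 180° from the complement: 255 − 180 = 75°

75°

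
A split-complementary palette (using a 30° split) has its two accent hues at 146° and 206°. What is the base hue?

356°

The accents sit 30° either side of the complement, so the complement is their short-arc midpoint on the wheel.
Short-arc midpoint of 146° and 206°: 176°.
Base is 180° from the complement: 176 − 180 = -4 → -4 + 360 = 356°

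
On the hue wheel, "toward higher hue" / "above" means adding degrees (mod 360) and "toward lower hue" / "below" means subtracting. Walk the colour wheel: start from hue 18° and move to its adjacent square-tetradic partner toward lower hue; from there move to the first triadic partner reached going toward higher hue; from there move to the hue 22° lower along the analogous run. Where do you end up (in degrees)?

26°

−90° (square ↓): 18 − 90 = -72 → -72 + 360 = 288°
+120° (triadic ↑): 288 + 120 = 408 → 408 − 360 = 48°
−22° (analog 22° ↓): 48 − 22 = 26°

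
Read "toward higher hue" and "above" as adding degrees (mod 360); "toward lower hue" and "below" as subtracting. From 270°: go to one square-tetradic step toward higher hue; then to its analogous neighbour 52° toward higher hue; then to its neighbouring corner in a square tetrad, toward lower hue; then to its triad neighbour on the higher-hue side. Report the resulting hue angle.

270 + 90 = 360 → 360 − 360 = 0°   (square ↑)
0 + 52 = 52°   (analog 52° ↑)
52 − 90 = -38 → -38 + 360 = 322°   (square ↓)
322 + 120 = 442 → 442 − 360 = 82°   (triadic ↑)

82°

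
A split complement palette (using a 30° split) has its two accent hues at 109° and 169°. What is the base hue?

319°

The accents sit 30° either side of the complement, so the complement is their short-arc midpoint on the wheel.
Short-arc midpoint of 109° and 169°: 139°.
Base is 180° from the complement: 139 − 180 = -41 → -41 + 360 = 319°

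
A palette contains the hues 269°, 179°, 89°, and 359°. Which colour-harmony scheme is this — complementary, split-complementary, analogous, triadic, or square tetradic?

Sort the hues: 89°, 179°, 269°, 359°.
Successive gaps around the wheel: 90°, 90°, 90°, 90°.
Four hues every 90° form a square tetradic scheme.

square tetradic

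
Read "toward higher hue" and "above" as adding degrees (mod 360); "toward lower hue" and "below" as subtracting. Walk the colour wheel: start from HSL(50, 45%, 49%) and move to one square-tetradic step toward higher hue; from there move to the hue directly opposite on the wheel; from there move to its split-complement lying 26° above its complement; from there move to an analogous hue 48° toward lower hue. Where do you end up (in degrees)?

+90° (square ↑): 50 + 90 = 140°
+180° (complement): 140 + 180 = 320°
+206° (split-comp 26° ↑): 320 + 206 = 526 → 526 − 360 = 166°
−48° (analog 48° ↓): 166 − 48 = 118°

118°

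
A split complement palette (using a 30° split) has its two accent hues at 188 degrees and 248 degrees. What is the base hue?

The accents sit 30° either side of the complement, so the complement is their short-arc midpoint on the wheel.
Short-arc midpoint of 188° and 248°: 218°.
Base is 180° from the complement: 218 − 180 = 38°

38°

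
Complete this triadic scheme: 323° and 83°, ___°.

A triad places three hues 120° apart.
The full set through 83° is {83°, 203°, 323°}.
Given {83°, 323°}, the missing hue is 203°.

203°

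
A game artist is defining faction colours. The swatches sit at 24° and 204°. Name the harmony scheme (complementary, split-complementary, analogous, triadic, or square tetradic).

Sort the hues: 24°, 204°.
Successive gaps around the wheel: 180°, 180°.
Two hues 180° apart are complementary.

complementary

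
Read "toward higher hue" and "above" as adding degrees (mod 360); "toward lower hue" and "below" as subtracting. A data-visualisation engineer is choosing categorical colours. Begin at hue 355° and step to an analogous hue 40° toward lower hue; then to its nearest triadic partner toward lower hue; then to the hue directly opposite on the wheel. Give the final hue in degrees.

15°

355 − 40 = 315°   (analog 40° ↓)
315 − 120 = 195°   (triadic ↓)
195 + 180 = 375 → 375 − 360 = 15°   (complement)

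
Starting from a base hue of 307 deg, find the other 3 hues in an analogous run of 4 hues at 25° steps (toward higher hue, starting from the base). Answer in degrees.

Analogous hues sit every 25° along the wheel.
307 + 25 = 332°
307 + 50 = 357°
307 + 75 = 382 → 382 − 360 = 22°

332°, 357°, and 22°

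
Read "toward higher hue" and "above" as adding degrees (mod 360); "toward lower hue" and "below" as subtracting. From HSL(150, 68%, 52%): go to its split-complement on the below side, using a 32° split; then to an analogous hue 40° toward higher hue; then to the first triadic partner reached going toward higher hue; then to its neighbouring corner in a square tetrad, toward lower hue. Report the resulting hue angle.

+148° (split-comp 32° ↓): 150 + 148 = 298°
+40° (analog 40° ↑): 298 + 40 = 338°
+120° (triadic ↑): 338 + 120 = 458 → 458 − 360 = 98°
−90° (square ↓): 98 − 90 = 8°

8°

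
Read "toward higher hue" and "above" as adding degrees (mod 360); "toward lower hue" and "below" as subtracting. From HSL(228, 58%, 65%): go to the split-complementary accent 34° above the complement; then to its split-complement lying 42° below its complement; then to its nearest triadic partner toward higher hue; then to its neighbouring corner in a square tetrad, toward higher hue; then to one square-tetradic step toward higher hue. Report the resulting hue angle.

228 + 214 = 442 → 442 − 360 = 82°   (split-comp 34° ↑)
82 + 138 = 220°   (split-comp 42° ↓)
220 + 120 = 340°   (triadic ↑)
340 + 90 = 430 → 430 − 360 = 70°   (square ↑)
70 + 90 = 160°   (square ↑)

160°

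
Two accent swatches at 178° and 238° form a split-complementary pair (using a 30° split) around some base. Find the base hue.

The accents sit 30° either side of the complement, so the complement is their short-arc midpoint on the wheel.
Short-arc midpoint of 178° and 238°: 208°.
Base is 180° from the complement: 208 − 180 = 28°

28°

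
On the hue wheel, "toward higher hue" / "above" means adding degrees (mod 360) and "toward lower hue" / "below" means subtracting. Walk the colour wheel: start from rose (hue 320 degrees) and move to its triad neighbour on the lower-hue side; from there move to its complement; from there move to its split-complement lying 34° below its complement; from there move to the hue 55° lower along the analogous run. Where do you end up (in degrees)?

111°

triadic ↓ −120°: 320 − 120 = 200°
complement +180°: 200 + 180 = 380 → 380 − 360 = 20°
split-comp 34° ↓ +146°: 20 + 146 = 166°
analog 55° ↓ −55°: 166 − 55 = 111°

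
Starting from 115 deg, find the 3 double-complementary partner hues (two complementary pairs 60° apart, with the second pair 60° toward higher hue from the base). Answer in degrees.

A rectangular tetradic uses two complementary pairs 60° apart: offsets 0°, 60°, 180°, 240°.
115 + 60 = 175°
115 + 180 = 295°
115 + 240 = 355°

175°, 295°, 355°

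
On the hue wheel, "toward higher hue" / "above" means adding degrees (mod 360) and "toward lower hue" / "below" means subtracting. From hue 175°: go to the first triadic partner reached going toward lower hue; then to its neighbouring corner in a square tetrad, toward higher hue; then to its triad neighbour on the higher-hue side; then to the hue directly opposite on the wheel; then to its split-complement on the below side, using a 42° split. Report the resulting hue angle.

triadic ↓ −120°: 175 − 120 = 55°
square ↑ +90°: 55 + 90 = 145°
triadic ↑ +120°: 145 + 120 = 265°
complement +180°: 265 + 180 = 445 → 445 − 360 = 85°
split-comp 42° ↓ +138°: 85 + 138 = 223°

223°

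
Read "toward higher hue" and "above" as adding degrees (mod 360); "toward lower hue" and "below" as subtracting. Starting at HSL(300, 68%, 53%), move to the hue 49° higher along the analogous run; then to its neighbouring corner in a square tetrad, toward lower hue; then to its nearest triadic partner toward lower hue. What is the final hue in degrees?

139°

+49° (analog 49° ↑): 300 + 49 = 349°
−90° (square ↓): 349 − 90 = 259°
−120° (triadic ↓): 259 − 120 = 139°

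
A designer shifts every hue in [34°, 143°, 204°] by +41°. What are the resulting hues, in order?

75°, 184°, 245°

34 + 41 = 75°
143 + 41 = 184°
204 + 41 = 245°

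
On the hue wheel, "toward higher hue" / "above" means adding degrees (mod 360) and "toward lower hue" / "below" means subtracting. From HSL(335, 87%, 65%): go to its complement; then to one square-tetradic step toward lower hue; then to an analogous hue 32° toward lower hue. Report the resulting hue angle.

complement +180°: 335 + 180 = 515 → 515 − 360 = 155°
square ↓ −90°: 155 − 90 = 65°
analog 32° ↓ −32°: 65 − 32 = 33°

33°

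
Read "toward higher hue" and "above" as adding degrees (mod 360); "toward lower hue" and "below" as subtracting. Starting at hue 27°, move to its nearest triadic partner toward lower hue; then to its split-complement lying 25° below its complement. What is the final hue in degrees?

62°

−120° (triadic ↓): 27 − 120 = -93 → -93 + 360 = 267°
+155° (split-comp 25° ↓): 267 + 155 = 422 → 422 − 360 = 62°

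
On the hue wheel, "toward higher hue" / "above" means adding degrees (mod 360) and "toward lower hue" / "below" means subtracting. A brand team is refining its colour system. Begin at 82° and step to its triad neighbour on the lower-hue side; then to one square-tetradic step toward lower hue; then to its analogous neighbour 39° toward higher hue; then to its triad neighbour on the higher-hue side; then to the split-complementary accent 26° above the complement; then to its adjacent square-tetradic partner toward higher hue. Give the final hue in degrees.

327°

82 − 120 = -38 → -38 + 360 = 322°   (triadic ↓)
322 − 90 = 232°   (square ↓)
232 + 39 = 271°   (analog 39° ↑)
271 + 120 = 391 → 391 − 360 = 31°   (triadic ↑)
31 + 206 = 237°   (split-comp 26° ↑)
237 + 90 = 327°   (square ↑)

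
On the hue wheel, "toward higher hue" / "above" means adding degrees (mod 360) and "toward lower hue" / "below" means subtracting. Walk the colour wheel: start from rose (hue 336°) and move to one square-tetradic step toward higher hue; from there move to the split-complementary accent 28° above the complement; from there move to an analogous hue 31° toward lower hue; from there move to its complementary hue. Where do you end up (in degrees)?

square ↑ +90°: 336 + 90 = 426 → 426 − 360 = 66°
split-comp 28° ↑ +208°: 66 + 208 = 274°
analog 31° ↓ −31°: 274 − 31 = 243°
complement +180°: 243 + 180 = 423 → 423 − 360 = 63°

63°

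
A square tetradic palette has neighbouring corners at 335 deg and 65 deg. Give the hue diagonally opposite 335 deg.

A square tetradic scheme places four hues 90° apart; opposite corners are 180° apart.
335 + 180 = 515 → 515 − 360 = 155°

155°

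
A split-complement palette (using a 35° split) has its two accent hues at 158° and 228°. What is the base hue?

13°

The accents sit 35° either side of the complement, so the complement is their short-arc midpoint on the wheel.
Short-arc midpoint of 158° and 228°: 193°.
Base is 180° from the complement: 193 − 180 = 13°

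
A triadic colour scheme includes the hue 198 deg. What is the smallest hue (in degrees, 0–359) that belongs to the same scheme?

78°

A triad places three hues 120° apart.
The full set through 198° is {78°, 198°, 318°}.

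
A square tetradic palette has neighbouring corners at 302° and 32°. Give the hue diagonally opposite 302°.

122°

A square tetradic scheme places four hues 90° apart; opposite corners are 180° apart.
302 + 180 = 482 → 482 − 360 = 122°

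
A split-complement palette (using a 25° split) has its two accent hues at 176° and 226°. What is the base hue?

The accents sit 25° either side of the complement, so the complement is their short-arc midpoint on the wheel.
Short-arc midpoint of 176° and 226°: 201°.
Base is 180° from the complement: 201 − 180 = 21°

21°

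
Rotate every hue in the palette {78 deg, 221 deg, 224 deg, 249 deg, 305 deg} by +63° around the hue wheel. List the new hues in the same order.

141°, 284°, 287°, 312°, 8°

78 + 63 = 141°
221 + 63 = 284°
224 + 63 = 287°
249 + 63 = 312°
305 + 63 = 368 → 368 − 360 = 8°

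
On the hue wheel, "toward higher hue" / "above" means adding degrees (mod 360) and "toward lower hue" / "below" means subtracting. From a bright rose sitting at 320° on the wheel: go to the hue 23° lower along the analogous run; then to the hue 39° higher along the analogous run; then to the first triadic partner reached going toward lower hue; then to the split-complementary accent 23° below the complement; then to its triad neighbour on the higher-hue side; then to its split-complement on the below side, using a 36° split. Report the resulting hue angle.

277°

analog 23° ↓ −23°: 320 − 23 = 297°
analog 39° ↑ +39°: 297 + 39 = 336°
triadic ↓ −120°: 336 − 120 = 216°
split-comp 23° ↓ +157°: 216 + 157 = 373 → 373 − 360 = 13°
triadic ↑ +120°: 13 + 120 = 133°
split-comp 36° ↓ +144°: 133 + 144 = 277°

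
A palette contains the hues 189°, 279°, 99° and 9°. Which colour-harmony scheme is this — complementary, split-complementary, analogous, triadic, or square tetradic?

Sort the hues: 9°, 99°, 189°, 279°.
Successive gaps around the wheel: 90°, 90°, 90°, 90°.
Four hues every 90° form a square tetradic scheme.

square tetradic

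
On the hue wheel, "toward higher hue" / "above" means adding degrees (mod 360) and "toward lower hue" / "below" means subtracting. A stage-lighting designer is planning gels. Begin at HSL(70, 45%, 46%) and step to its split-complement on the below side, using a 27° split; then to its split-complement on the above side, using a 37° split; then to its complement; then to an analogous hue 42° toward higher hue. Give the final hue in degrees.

302°

+153° (split-comp 27° ↓): 70 + 153 = 223°
+217° (split-comp 37° ↑): 223 + 217 = 440 → 440 − 360 = 80°
+180° (complement): 80 + 180 = 260°
+42° (analog 42° ↑): 260 + 42 = 302°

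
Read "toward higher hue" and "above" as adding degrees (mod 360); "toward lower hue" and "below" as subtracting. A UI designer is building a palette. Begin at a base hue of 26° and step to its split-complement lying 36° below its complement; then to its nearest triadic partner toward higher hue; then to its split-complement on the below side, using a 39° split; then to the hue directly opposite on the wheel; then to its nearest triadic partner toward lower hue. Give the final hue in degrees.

split-comp 36° ↓ +144°: 26 + 144 = 170°
triadic ↑ +120°: 170 + 120 = 290°
split-comp 39° ↓ +141°: 290 + 141 = 431 → 431 − 360 = 71°
complement +180°: 71 + 180 = 251°
triadic ↓ −120°: 251 − 120 = 131°

131°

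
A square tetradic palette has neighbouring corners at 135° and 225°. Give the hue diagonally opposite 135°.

A square tetradic scheme places four hues 90° apart; opposite corners are 180° apart.
135 + 180 = 315°

315°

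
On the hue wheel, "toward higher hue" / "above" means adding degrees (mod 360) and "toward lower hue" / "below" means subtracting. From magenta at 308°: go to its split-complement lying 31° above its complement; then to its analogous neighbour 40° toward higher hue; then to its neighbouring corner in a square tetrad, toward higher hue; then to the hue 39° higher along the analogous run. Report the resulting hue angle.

split-comp 31° ↑ +211°: 308 + 211 = 519 → 519 − 360 = 159°
analog 40° ↑ +40°: 159 + 40 = 199°
square ↑ +90°: 199 + 90 = 289°
analog 39° ↑ +39°: 289 + 39 = 328°

328°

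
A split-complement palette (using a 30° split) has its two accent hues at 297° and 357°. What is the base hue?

147°

The accents sit 30° either side of the complement, so the complement is their short-arc midpoint on the wheel.
Short-arc midpoint of 297° and 357°: 327°.
Base is 180° from the complement: 327 − 180 = 147°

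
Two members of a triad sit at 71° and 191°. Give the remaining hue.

A triad spaces three hues 120° apart.
The full set is {71°, 191°, 311°}.

311°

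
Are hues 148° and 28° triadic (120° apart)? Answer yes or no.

Angular distance: |148 − 28| = 120 = 120°.
Triadic (120° apart) requires 120°.

yes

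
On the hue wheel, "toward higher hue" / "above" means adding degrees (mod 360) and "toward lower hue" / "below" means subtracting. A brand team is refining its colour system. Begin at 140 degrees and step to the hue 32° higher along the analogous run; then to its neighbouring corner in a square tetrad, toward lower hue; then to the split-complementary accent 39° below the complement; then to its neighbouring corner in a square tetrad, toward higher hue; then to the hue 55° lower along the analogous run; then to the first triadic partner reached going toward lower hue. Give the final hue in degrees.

138°

140 + 32 = 172°   (analog 32° ↑)
172 − 90 = 82°   (square ↓)
82 + 141 = 223°   (split-comp 39° ↓)
223 + 90 = 313°   (square ↑)
313 − 55 = 258°   (analog 55° ↓)
258 − 120 = 138°   (triadic ↓)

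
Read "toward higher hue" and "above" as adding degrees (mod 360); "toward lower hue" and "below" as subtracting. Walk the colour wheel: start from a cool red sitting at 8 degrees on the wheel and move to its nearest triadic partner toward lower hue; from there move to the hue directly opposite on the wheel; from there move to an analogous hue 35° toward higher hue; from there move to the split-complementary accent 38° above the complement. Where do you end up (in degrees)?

−120° (triadic ↓): 8 − 120 = -112 → -112 + 360 = 248°
+180° (complement): 248 + 180 = 428 → 428 − 360 = 68°
+35° (analog 35° ↑): 68 + 35 = 103°
+218° (split-comp 38° ↑): 103 + 218 = 321°

321°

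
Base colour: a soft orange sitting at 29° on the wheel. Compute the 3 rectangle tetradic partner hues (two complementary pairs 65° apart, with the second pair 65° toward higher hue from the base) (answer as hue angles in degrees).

A rectangular tetradic uses two complementary pairs 65° apart: offsets 0°, 65°, 180°, 245°.
29 + 65 = 94°
29 + 180 = 209°
29 + 245 = 274°

94°, 209°, 274°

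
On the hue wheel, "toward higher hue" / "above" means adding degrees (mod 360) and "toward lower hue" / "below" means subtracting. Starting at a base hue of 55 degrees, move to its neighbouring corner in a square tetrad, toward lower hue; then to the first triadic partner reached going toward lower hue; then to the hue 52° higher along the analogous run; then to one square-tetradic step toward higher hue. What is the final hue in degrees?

square ↓ −90°: 55 − 90 = -35 → -35 + 360 = 325°
triadic ↓ −120°: 325 − 120 = 205°
analog 52° ↑ +52°: 205 + 52 = 257°
square ↑ +90°: 257 + 90 = 347°

347°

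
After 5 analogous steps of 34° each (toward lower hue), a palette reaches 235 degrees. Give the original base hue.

45°

5 steps of 34° (toward lower hue) give a net shift of −170°.
Start = end − shift: 235 + 170 = 405 → 405 − 360 = 45°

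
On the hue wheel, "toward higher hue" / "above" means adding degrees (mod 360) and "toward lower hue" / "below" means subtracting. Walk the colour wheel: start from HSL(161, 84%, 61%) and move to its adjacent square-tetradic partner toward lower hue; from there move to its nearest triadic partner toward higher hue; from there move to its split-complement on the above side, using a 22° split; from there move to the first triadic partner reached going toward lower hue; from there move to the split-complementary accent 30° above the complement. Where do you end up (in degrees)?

161 − 90 = 71°   (square ↓)
71 + 120 = 191°   (triadic ↑)
191 + 202 = 393 → 393 − 360 = 33°   (split-comp 22° ↑)
33 − 120 = -87 → -87 + 360 = 273°   (triadic ↓)
273 + 210 = 483 → 483 − 360 = 123°   (split-comp 30° ↑)

123°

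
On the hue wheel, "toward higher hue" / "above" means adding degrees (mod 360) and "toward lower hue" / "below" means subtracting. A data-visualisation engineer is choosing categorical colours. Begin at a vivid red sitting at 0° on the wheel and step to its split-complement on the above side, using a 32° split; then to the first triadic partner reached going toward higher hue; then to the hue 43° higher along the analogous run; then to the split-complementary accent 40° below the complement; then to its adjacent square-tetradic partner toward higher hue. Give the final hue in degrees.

0 + 212 = 212°   (split-comp 32° ↑)
212 + 120 = 332°   (triadic ↑)
332 + 43 = 375 → 375 − 360 = 15°   (analog 43° ↑)
15 + 140 = 155°   (split-comp 40° ↓)
155 + 90 = 245°   (square ↑)

245°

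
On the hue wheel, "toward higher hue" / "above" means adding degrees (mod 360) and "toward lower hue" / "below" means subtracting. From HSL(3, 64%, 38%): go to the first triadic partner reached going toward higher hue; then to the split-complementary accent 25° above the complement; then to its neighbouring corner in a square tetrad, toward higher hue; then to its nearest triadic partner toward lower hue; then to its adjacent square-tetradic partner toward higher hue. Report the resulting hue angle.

3 + 120 = 123°   (triadic ↑)
123 + 205 = 328°   (split-comp 25° ↑)
328 + 90 = 418 → 418 − 360 = 58°   (square ↑)
58 − 120 = -62 → -62 + 360 = 298°   (triadic ↓)
298 + 90 = 388 → 388 − 360 = 28°   (square ↑)

28°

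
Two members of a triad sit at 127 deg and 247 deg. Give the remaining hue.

A triad spaces three hues 120° apart.
The full set is {7°, 127°, 247°}.

7°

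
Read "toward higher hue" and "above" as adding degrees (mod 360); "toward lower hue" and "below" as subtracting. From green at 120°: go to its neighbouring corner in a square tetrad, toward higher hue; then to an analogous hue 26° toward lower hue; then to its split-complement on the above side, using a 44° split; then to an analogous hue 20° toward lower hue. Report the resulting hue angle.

square ↑ +90°: 120 + 90 = 210°
analog 26° ↓ −26°: 210 − 26 = 184°
split-comp 44° ↑ +224°: 184 + 224 = 408 → 408 − 360 = 48°
analog 20° ↓ −20°: 48 − 20 = 28°

28°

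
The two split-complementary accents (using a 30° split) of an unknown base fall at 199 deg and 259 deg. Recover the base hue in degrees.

The accents sit 30° either side of the complement, so the complement is their short-arc midpoint on the wheel.
Short-arc midpoint of 199° and 259°: 229°.
Base is 180° from the complement: 229 − 180 = 49°

49°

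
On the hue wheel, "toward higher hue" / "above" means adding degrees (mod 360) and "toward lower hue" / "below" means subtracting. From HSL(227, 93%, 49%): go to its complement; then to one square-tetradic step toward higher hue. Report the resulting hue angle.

227 + 180 = 407 → 407 − 360 = 47°   (complement)
47 + 90 = 137°   (square ↑)

137°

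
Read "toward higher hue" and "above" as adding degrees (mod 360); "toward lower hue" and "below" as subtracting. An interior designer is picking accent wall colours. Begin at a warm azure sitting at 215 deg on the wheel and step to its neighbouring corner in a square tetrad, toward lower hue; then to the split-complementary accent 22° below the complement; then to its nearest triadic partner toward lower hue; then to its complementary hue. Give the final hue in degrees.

343°

−90° (square ↓): 215 − 90 = 125°
+158° (split-comp 22° ↓): 125 + 158 = 283°
−120° (triadic ↓): 283 − 120 = 163°
+180° (complement): 163 + 180 = 343°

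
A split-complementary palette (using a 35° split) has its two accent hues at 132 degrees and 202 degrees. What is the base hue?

The accents sit 35° either side of the complement, so the complement is their short-arc midpoint on the wheel.
Short-arc midpoint of 132° and 202°: 167°.
Base is 180° from the complement: 167 − 180 = -13 → -13 + 360 = 347°

347°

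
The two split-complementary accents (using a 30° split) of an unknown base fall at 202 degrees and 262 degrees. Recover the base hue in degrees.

52°

The accents sit 30° either side of the complement, so the complement is their short-arc midpoint on the wheel.
Short-arc midpoint of 202° and 262°: 232°.
Base is 180° from the complement: 232 − 180 = 52°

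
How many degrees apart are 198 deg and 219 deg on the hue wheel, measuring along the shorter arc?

21°

|198 − 219| = 21.
21 ≤ 180, so the shorter arc is 21°.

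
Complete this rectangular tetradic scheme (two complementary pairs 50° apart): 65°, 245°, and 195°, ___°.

A rectangular tetradic uses two complementary pairs 50° apart: offsets 0°, 50°, 180°, 230°.
Among {65°, 195°, 245°}, 65° and 245° are a 180° pair.
The remaining hue 195° needs its own complement: 195 + 180 = 375 → 375 − 360 = 15°

15°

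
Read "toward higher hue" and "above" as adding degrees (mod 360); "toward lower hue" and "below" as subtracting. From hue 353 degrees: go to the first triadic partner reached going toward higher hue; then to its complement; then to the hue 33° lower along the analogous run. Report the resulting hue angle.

triadic ↑ +120°: 353 + 120 = 473 → 473 − 360 = 113°
complement +180°: 113 + 180 = 293°
analog 33° ↓ −33°: 293 − 33 = 260°

260°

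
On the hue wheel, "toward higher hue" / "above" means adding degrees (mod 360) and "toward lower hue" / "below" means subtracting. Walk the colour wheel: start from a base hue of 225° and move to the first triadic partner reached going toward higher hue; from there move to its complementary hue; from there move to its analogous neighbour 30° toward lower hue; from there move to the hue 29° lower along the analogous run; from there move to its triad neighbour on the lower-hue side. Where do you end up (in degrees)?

225 + 120 = 345°   (triadic ↑)
345 + 180 = 525 → 525 − 360 = 165°   (complement)
165 − 30 = 135°   (analog 30° ↓)
135 − 29 = 106°   (analog 29° ↓)
106 − 120 = -14 → -14 + 360 = 346°   (triadic ↓)

346°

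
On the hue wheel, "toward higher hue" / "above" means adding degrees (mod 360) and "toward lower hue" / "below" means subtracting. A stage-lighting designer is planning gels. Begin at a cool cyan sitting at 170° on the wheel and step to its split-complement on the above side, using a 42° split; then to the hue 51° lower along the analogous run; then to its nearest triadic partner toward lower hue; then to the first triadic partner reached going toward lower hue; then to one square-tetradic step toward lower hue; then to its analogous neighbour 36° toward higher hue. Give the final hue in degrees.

170 + 222 = 392 → 392 − 360 = 32°   (split-comp 42° ↑)
32 − 51 = -19 → -19 + 360 = 341°   (analog 51° ↓)
341 − 120 = 221°   (triadic ↓)
221 − 120 = 101°   (triadic ↓)
101 − 90 = 11°   (square ↓)
11 + 36 = 47°   (analog 36° ↑)

47°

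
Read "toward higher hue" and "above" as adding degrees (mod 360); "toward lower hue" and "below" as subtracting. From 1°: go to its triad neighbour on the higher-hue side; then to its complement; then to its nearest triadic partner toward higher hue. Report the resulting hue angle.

triadic ↑ +120°: 1 + 120 = 121°
complement +180°: 121 + 180 = 301°
triadic ↑ +120°: 301 + 120 = 421 → 421 − 360 = 61°

61°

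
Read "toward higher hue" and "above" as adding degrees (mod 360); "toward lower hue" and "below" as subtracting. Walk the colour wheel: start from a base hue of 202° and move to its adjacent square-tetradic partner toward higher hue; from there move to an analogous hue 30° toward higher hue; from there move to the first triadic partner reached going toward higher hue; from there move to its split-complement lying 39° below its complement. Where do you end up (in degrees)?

223°

202 + 90 = 292°   (square ↑)
292 + 30 = 322°   (analog 30° ↑)
322 + 120 = 442 → 442 − 360 = 82°   (triadic ↑)
82 + 141 = 223°   (split-comp 39° ↓)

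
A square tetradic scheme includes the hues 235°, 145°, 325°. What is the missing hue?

55°

A square tetradic scheme places four hues every 90°.
The full set through 145° is {55°, 145°, 235°, 325°}.
Given {145°, 235°, 325°}, the missing hue is 55°.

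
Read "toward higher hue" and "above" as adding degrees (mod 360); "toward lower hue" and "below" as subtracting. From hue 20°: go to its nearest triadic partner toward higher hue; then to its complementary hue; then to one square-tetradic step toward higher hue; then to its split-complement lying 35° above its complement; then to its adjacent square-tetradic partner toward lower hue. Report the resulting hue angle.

175°

20 + 120 = 140°   (triadic ↑)
140 + 180 = 320°   (complement)
320 + 90 = 410 → 410 − 360 = 50°   (square ↑)
50 + 215 = 265°   (split-comp 35° ↑)
265 − 90 = 175°   (square ↓)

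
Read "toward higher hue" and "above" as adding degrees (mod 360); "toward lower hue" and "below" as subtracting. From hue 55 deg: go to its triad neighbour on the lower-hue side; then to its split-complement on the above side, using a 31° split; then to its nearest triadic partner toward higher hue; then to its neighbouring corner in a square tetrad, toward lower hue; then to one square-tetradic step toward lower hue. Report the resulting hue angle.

86°

55 − 120 = -65 → -65 + 360 = 295°   (triadic ↓)
295 + 211 = 506 → 506 − 360 = 146°   (split-comp 31° ↑)
146 + 120 = 266°   (triadic ↑)
266 − 90 = 176°   (square ↓)
176 − 90 = 86°   (square ↓)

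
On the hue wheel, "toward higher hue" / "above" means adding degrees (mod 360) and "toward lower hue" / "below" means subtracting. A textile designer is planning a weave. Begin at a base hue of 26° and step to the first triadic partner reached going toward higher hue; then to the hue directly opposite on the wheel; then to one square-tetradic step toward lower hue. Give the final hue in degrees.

26 + 120 = 146°   (triadic ↑)
146 + 180 = 326°   (complement)
326 − 90 = 236°   (square ↓)

236°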